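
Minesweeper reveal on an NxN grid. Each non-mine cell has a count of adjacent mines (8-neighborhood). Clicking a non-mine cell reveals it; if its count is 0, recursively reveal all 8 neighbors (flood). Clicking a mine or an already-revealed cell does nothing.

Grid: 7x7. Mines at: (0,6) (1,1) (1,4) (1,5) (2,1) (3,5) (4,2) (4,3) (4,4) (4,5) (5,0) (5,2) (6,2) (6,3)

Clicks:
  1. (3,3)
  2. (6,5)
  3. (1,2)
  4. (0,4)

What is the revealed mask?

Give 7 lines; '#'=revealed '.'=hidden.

Click 1 (3,3) count=3: revealed 1 new [(3,3)] -> total=1
Click 2 (6,5) count=0: revealed 6 new [(5,4) (5,5) (5,6) (6,4) (6,5) (6,6)] -> total=7
Click 3 (1,2) count=2: revealed 1 new [(1,2)] -> total=8
Click 4 (0,4) count=2: revealed 1 new [(0,4)] -> total=9

Answer: ....#..
..#....
.......
...#...
.......
....###
....###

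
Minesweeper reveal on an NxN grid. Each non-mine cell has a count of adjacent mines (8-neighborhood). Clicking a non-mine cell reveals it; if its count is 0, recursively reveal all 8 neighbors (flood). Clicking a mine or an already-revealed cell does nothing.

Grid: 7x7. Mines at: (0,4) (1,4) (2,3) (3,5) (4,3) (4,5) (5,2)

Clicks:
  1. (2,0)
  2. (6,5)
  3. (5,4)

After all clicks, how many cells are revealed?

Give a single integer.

Answer: 29

Derivation:
Click 1 (2,0) count=0: revealed 21 new [(0,0) (0,1) (0,2) (0,3) (1,0) (1,1) (1,2) (1,3) (2,0) (2,1) (2,2) (3,0) (3,1) (3,2) (4,0) (4,1) (4,2) (5,0) (5,1) (6,0) (6,1)] -> total=21
Click 2 (6,5) count=0: revealed 8 new [(5,3) (5,4) (5,5) (5,6) (6,3) (6,4) (6,5) (6,6)] -> total=29
Click 3 (5,4) count=2: revealed 0 new [(none)] -> total=29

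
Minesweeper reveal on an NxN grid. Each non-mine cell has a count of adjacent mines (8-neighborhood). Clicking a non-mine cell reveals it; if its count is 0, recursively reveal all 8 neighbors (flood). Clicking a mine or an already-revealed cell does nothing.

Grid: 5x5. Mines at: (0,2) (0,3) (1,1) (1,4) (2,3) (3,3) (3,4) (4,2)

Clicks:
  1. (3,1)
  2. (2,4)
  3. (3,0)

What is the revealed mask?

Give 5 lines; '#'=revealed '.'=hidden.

Click 1 (3,1) count=1: revealed 1 new [(3,1)] -> total=1
Click 2 (2,4) count=4: revealed 1 new [(2,4)] -> total=2
Click 3 (3,0) count=0: revealed 5 new [(2,0) (2,1) (3,0) (4,0) (4,1)] -> total=7

Answer: .....
.....
##..#
##...
##...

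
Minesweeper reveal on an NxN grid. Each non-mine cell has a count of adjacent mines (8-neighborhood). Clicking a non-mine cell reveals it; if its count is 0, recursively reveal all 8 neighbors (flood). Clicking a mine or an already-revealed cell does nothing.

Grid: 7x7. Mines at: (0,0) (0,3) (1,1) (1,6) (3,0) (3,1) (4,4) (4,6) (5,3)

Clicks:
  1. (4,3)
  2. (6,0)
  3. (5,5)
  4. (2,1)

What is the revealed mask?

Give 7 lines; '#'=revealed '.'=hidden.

Answer: .......
.......
.#.....
.......
####...
###..#.
###....

Derivation:
Click 1 (4,3) count=2: revealed 1 new [(4,3)] -> total=1
Click 2 (6,0) count=0: revealed 9 new [(4,0) (4,1) (4,2) (5,0) (5,1) (5,2) (6,0) (6,1) (6,2)] -> total=10
Click 3 (5,5) count=2: revealed 1 new [(5,5)] -> total=11
Click 4 (2,1) count=3: revealed 1 new [(2,1)] -> total=12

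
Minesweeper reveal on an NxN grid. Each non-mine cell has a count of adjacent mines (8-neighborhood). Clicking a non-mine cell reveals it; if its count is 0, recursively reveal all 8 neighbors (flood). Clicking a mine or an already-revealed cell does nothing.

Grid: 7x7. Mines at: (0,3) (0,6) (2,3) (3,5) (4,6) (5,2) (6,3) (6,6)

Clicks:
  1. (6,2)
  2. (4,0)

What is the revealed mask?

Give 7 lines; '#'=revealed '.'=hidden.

Answer: ###....
###....
###....
###....
###....
##.....
###....

Derivation:
Click 1 (6,2) count=2: revealed 1 new [(6,2)] -> total=1
Click 2 (4,0) count=0: revealed 19 new [(0,0) (0,1) (0,2) (1,0) (1,1) (1,2) (2,0) (2,1) (2,2) (3,0) (3,1) (3,2) (4,0) (4,1) (4,2) (5,0) (5,1) (6,0) (6,1)] -> total=20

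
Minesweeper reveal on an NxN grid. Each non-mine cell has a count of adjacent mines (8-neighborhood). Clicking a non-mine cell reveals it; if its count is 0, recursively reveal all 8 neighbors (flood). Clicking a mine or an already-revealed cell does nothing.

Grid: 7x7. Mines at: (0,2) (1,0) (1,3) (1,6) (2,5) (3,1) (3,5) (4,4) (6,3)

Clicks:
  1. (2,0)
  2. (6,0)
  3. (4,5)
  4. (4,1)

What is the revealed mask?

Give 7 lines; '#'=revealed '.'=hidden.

Click 1 (2,0) count=2: revealed 1 new [(2,0)] -> total=1
Click 2 (6,0) count=0: revealed 9 new [(4,0) (4,1) (4,2) (5,0) (5,1) (5,2) (6,0) (6,1) (6,2)] -> total=10
Click 3 (4,5) count=2: revealed 1 new [(4,5)] -> total=11
Click 4 (4,1) count=1: revealed 0 new [(none)] -> total=11

Answer: .......
.......
#......
.......
###..#.
###....
###....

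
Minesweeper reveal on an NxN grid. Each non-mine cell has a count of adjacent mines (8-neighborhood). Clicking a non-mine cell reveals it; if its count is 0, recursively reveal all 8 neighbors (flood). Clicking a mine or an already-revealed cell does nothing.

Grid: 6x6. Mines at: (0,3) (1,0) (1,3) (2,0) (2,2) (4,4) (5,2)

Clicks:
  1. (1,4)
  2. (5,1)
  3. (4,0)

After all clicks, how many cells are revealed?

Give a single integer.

Click 1 (1,4) count=2: revealed 1 new [(1,4)] -> total=1
Click 2 (5,1) count=1: revealed 1 new [(5,1)] -> total=2
Click 3 (4,0) count=0: revealed 5 new [(3,0) (3,1) (4,0) (4,1) (5,0)] -> total=7

Answer: 7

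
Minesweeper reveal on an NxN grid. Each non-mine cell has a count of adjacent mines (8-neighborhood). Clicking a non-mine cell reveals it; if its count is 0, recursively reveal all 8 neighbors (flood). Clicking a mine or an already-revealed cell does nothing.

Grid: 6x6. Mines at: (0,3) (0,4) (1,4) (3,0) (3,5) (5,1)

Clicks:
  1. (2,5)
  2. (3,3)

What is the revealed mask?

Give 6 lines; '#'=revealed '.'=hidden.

Click 1 (2,5) count=2: revealed 1 new [(2,5)] -> total=1
Click 2 (3,3) count=0: revealed 25 new [(0,0) (0,1) (0,2) (1,0) (1,1) (1,2) (1,3) (2,0) (2,1) (2,2) (2,3) (2,4) (3,1) (3,2) (3,3) (3,4) (4,1) (4,2) (4,3) (4,4) (4,5) (5,2) (5,3) (5,4) (5,5)] -> total=26

Answer: ###...
####..
######
.####.
.#####
..####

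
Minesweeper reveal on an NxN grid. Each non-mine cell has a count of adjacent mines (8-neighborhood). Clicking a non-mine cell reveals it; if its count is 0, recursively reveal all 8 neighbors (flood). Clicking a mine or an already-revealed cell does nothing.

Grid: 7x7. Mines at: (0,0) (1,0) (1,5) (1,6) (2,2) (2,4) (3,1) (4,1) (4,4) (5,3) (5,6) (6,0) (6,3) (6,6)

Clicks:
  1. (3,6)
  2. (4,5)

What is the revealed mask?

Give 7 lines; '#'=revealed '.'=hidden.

Answer: .......
.......
.....##
.....##
.....##
.......
.......

Derivation:
Click 1 (3,6) count=0: revealed 6 new [(2,5) (2,6) (3,5) (3,6) (4,5) (4,6)] -> total=6
Click 2 (4,5) count=2: revealed 0 new [(none)] -> total=6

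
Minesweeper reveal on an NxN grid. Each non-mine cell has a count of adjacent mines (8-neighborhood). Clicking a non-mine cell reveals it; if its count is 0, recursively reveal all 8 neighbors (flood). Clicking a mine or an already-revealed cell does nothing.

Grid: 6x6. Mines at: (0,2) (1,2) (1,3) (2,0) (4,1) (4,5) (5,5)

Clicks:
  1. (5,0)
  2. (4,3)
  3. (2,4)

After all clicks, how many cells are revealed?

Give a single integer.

Answer: 13

Derivation:
Click 1 (5,0) count=1: revealed 1 new [(5,0)] -> total=1
Click 2 (4,3) count=0: revealed 12 new [(2,2) (2,3) (2,4) (3,2) (3,3) (3,4) (4,2) (4,3) (4,4) (5,2) (5,3) (5,4)] -> total=13
Click 3 (2,4) count=1: revealed 0 new [(none)] -> total=13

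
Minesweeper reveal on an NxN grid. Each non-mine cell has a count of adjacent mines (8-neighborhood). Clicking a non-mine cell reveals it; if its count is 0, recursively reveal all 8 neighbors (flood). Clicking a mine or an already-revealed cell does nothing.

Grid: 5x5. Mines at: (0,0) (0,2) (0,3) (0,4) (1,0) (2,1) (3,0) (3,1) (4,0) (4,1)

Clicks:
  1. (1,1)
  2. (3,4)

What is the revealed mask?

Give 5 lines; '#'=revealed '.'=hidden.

Click 1 (1,1) count=4: revealed 1 new [(1,1)] -> total=1
Click 2 (3,4) count=0: revealed 12 new [(1,2) (1,3) (1,4) (2,2) (2,3) (2,4) (3,2) (3,3) (3,4) (4,2) (4,3) (4,4)] -> total=13

Answer: .....
.####
..###
..###
..###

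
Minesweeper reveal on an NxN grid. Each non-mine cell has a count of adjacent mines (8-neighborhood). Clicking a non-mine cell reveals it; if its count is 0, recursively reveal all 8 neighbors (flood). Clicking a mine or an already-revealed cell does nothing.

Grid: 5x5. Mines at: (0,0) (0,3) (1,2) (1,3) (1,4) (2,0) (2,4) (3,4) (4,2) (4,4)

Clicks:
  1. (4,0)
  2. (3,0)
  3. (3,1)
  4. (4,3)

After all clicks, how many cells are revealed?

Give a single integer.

Answer: 5

Derivation:
Click 1 (4,0) count=0: revealed 4 new [(3,0) (3,1) (4,0) (4,1)] -> total=4
Click 2 (3,0) count=1: revealed 0 new [(none)] -> total=4
Click 3 (3,1) count=2: revealed 0 new [(none)] -> total=4
Click 4 (4,3) count=3: revealed 1 new [(4,3)] -> total=5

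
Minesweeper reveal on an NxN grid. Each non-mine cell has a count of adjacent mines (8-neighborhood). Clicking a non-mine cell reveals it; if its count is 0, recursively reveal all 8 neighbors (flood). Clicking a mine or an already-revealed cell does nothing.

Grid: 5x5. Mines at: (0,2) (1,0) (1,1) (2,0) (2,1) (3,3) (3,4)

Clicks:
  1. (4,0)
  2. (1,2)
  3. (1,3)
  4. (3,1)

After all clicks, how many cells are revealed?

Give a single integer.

Click 1 (4,0) count=0: revealed 6 new [(3,0) (3,1) (3,2) (4,0) (4,1) (4,2)] -> total=6
Click 2 (1,2) count=3: revealed 1 new [(1,2)] -> total=7
Click 3 (1,3) count=1: revealed 1 new [(1,3)] -> total=8
Click 4 (3,1) count=2: revealed 0 new [(none)] -> total=8

Answer: 8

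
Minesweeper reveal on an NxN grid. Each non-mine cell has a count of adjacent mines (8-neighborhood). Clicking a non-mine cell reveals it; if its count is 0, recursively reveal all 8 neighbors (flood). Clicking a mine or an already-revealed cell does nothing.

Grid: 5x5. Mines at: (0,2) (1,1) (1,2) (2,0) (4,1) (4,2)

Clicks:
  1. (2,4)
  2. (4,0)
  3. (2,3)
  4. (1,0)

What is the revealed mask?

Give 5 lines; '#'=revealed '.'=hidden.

Click 1 (2,4) count=0: revealed 10 new [(0,3) (0,4) (1,3) (1,4) (2,3) (2,4) (3,3) (3,4) (4,3) (4,4)] -> total=10
Click 2 (4,0) count=1: revealed 1 new [(4,0)] -> total=11
Click 3 (2,3) count=1: revealed 0 new [(none)] -> total=11
Click 4 (1,0) count=2: revealed 1 new [(1,0)] -> total=12

Answer: ...##
#..##
...##
...##
#..##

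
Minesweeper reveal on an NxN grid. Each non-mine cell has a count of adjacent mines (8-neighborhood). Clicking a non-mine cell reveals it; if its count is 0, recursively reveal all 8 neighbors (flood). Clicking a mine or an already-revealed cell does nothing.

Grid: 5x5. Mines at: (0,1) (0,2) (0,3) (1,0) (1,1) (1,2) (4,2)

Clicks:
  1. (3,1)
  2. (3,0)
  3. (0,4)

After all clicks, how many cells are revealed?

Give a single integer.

Click 1 (3,1) count=1: revealed 1 new [(3,1)] -> total=1
Click 2 (3,0) count=0: revealed 5 new [(2,0) (2,1) (3,0) (4,0) (4,1)] -> total=6
Click 3 (0,4) count=1: revealed 1 new [(0,4)] -> total=7

Answer: 7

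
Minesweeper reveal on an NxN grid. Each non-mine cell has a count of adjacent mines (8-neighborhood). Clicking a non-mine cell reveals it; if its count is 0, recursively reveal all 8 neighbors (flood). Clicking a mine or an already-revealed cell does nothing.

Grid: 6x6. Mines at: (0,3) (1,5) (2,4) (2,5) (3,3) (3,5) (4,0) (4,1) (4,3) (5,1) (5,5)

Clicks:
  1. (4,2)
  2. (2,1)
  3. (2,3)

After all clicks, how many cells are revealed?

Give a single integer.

Click 1 (4,2) count=4: revealed 1 new [(4,2)] -> total=1
Click 2 (2,1) count=0: revealed 12 new [(0,0) (0,1) (0,2) (1,0) (1,1) (1,2) (2,0) (2,1) (2,2) (3,0) (3,1) (3,2)] -> total=13
Click 3 (2,3) count=2: revealed 1 new [(2,3)] -> total=14

Answer: 14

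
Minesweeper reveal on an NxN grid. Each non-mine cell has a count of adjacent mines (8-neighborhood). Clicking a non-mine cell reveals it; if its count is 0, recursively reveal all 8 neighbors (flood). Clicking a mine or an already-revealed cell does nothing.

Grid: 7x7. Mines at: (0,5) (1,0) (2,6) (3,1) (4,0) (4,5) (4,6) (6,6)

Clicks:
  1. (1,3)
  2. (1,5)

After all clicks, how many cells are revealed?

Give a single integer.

Click 1 (1,3) count=0: revealed 34 new [(0,1) (0,2) (0,3) (0,4) (1,1) (1,2) (1,3) (1,4) (1,5) (2,1) (2,2) (2,3) (2,4) (2,5) (3,2) (3,3) (3,4) (3,5) (4,1) (4,2) (4,3) (4,4) (5,0) (5,1) (5,2) (5,3) (5,4) (5,5) (6,0) (6,1) (6,2) (6,3) (6,4) (6,5)] -> total=34
Click 2 (1,5) count=2: revealed 0 new [(none)] -> total=34

Answer: 34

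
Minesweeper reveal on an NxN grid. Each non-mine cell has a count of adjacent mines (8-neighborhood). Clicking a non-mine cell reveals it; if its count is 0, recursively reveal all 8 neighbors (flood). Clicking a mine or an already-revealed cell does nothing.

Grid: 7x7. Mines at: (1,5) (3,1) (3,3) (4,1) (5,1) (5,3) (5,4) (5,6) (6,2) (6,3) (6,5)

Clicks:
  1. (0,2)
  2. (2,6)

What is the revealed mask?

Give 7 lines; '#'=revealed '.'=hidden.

Click 1 (0,2) count=0: revealed 15 new [(0,0) (0,1) (0,2) (0,3) (0,4) (1,0) (1,1) (1,2) (1,3) (1,4) (2,0) (2,1) (2,2) (2,3) (2,4)] -> total=15
Click 2 (2,6) count=1: revealed 1 new [(2,6)] -> total=16

Answer: #####..
#####..
#####.#
.......
.......
.......
.......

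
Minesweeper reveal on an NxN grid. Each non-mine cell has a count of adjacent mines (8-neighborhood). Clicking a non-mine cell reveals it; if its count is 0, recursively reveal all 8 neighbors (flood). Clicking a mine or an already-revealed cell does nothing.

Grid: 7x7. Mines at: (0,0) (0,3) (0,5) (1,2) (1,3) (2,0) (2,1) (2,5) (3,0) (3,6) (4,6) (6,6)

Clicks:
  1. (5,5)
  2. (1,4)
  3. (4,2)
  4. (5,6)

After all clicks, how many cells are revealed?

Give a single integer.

Answer: 28

Derivation:
Click 1 (5,5) count=2: revealed 1 new [(5,5)] -> total=1
Click 2 (1,4) count=4: revealed 1 new [(1,4)] -> total=2
Click 3 (4,2) count=0: revealed 25 new [(2,2) (2,3) (2,4) (3,1) (3,2) (3,3) (3,4) (3,5) (4,0) (4,1) (4,2) (4,3) (4,4) (4,5) (5,0) (5,1) (5,2) (5,3) (5,4) (6,0) (6,1) (6,2) (6,3) (6,4) (6,5)] -> total=27
Click 4 (5,6) count=2: revealed 1 new [(5,6)] -> total=28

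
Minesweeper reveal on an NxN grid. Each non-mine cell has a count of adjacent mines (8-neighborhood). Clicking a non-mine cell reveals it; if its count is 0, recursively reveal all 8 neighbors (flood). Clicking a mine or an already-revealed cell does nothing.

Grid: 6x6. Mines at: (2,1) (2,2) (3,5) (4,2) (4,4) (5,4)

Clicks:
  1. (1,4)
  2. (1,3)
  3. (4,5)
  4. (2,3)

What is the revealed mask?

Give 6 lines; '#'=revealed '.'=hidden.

Answer: ######
######
...###
......
.....#
......

Derivation:
Click 1 (1,4) count=0: revealed 15 new [(0,0) (0,1) (0,2) (0,3) (0,4) (0,5) (1,0) (1,1) (1,2) (1,3) (1,4) (1,5) (2,3) (2,4) (2,5)] -> total=15
Click 2 (1,3) count=1: revealed 0 new [(none)] -> total=15
Click 3 (4,5) count=3: revealed 1 new [(4,5)] -> total=16
Click 4 (2,3) count=1: revealed 0 new [(none)] -> total=16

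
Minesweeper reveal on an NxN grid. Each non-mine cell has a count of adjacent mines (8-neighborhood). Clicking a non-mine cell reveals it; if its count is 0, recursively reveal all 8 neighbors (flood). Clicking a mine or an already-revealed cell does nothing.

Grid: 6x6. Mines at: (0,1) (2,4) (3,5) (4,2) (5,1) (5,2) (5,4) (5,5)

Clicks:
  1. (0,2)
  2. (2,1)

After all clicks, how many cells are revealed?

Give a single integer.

Click 1 (0,2) count=1: revealed 1 new [(0,2)] -> total=1
Click 2 (2,1) count=0: revealed 14 new [(1,0) (1,1) (1,2) (1,3) (2,0) (2,1) (2,2) (2,3) (3,0) (3,1) (3,2) (3,3) (4,0) (4,1)] -> total=15

Answer: 15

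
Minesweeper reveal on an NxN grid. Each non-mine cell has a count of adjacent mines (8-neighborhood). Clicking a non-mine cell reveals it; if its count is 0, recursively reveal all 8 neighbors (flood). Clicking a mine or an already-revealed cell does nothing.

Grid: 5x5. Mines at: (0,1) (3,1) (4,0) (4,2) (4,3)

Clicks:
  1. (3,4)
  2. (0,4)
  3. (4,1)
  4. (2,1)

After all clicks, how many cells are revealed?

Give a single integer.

Answer: 14

Derivation:
Click 1 (3,4) count=1: revealed 1 new [(3,4)] -> total=1
Click 2 (0,4) count=0: revealed 11 new [(0,2) (0,3) (0,4) (1,2) (1,3) (1,4) (2,2) (2,3) (2,4) (3,2) (3,3)] -> total=12
Click 3 (4,1) count=3: revealed 1 new [(4,1)] -> total=13
Click 4 (2,1) count=1: revealed 1 new [(2,1)] -> total=14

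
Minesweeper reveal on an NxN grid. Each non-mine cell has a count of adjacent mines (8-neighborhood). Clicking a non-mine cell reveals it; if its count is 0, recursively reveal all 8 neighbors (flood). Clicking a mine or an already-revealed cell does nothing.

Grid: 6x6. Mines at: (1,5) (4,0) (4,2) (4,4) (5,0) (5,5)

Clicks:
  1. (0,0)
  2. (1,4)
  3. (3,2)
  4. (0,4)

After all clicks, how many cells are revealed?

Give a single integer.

Answer: 20

Derivation:
Click 1 (0,0) count=0: revealed 20 new [(0,0) (0,1) (0,2) (0,3) (0,4) (1,0) (1,1) (1,2) (1,3) (1,4) (2,0) (2,1) (2,2) (2,3) (2,4) (3,0) (3,1) (3,2) (3,3) (3,4)] -> total=20
Click 2 (1,4) count=1: revealed 0 new [(none)] -> total=20
Click 3 (3,2) count=1: revealed 0 new [(none)] -> total=20
Click 4 (0,4) count=1: revealed 0 new [(none)] -> total=20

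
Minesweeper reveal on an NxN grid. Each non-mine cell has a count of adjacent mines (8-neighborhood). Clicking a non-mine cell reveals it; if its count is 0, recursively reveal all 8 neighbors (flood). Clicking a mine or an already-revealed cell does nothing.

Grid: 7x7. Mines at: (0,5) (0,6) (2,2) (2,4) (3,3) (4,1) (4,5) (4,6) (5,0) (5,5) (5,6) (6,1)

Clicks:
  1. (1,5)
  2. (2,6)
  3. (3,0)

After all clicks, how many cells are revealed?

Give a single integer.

Click 1 (1,5) count=3: revealed 1 new [(1,5)] -> total=1
Click 2 (2,6) count=0: revealed 5 new [(1,6) (2,5) (2,6) (3,5) (3,6)] -> total=6
Click 3 (3,0) count=1: revealed 1 new [(3,0)] -> total=7

Answer: 7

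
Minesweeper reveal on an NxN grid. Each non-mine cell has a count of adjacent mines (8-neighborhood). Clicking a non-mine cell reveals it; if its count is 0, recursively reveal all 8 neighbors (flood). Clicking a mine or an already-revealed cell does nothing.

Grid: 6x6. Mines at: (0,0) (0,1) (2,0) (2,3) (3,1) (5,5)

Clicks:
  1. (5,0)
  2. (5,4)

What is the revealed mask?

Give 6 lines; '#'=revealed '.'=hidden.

Answer: ......
......
......
..###.
#####.
#####.

Derivation:
Click 1 (5,0) count=0: revealed 13 new [(3,2) (3,3) (3,4) (4,0) (4,1) (4,2) (4,3) (4,4) (5,0) (5,1) (5,2) (5,3) (5,4)] -> total=13
Click 2 (5,4) count=1: revealed 0 new [(none)] -> total=13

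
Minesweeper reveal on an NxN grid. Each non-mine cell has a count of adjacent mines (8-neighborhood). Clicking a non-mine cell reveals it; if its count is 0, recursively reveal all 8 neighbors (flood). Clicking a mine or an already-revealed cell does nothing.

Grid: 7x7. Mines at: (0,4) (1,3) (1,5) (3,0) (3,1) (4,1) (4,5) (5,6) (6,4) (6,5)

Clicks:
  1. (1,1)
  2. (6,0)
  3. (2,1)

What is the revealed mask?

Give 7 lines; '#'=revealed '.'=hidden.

Answer: ###....
###....
###....
.......
.......
####...
####...

Derivation:
Click 1 (1,1) count=0: revealed 9 new [(0,0) (0,1) (0,2) (1,0) (1,1) (1,2) (2,0) (2,1) (2,2)] -> total=9
Click 2 (6,0) count=0: revealed 8 new [(5,0) (5,1) (5,2) (5,3) (6,0) (6,1) (6,2) (6,3)] -> total=17
Click 3 (2,1) count=2: revealed 0 new [(none)] -> total=17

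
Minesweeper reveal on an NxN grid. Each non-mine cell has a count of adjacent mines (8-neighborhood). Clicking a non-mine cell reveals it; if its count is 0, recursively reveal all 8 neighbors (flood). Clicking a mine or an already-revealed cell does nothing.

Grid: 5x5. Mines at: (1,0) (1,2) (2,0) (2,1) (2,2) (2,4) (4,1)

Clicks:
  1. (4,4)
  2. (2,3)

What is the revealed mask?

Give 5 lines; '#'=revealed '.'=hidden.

Answer: .....
.....
...#.
..###
..###

Derivation:
Click 1 (4,4) count=0: revealed 6 new [(3,2) (3,3) (3,4) (4,2) (4,3) (4,4)] -> total=6
Click 2 (2,3) count=3: revealed 1 new [(2,3)] -> total=7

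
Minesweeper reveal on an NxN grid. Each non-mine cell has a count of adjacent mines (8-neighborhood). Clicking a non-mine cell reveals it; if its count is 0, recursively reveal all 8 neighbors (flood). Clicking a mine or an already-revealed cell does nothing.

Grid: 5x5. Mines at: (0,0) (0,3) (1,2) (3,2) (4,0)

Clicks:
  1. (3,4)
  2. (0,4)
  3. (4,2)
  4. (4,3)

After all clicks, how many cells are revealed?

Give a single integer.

Click 1 (3,4) count=0: revealed 8 new [(1,3) (1,4) (2,3) (2,4) (3,3) (3,4) (4,3) (4,4)] -> total=8
Click 2 (0,4) count=1: revealed 1 new [(0,4)] -> total=9
Click 3 (4,2) count=1: revealed 1 new [(4,2)] -> total=10
Click 4 (4,3) count=1: revealed 0 new [(none)] -> total=10

Answer: 10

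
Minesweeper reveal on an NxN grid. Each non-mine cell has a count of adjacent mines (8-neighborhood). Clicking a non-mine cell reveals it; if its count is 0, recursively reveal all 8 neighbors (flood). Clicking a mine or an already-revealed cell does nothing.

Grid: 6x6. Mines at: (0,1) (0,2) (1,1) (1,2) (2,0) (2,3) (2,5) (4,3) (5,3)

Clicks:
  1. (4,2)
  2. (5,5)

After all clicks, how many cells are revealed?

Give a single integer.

Click 1 (4,2) count=2: revealed 1 new [(4,2)] -> total=1
Click 2 (5,5) count=0: revealed 6 new [(3,4) (3,5) (4,4) (4,5) (5,4) (5,5)] -> total=7

Answer: 7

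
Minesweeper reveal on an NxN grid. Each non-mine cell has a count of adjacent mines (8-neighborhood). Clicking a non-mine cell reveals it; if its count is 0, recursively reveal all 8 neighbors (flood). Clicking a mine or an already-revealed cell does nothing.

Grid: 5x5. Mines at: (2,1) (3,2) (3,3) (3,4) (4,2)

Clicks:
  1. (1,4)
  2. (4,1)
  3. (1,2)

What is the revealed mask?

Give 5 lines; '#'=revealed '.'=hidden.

Click 1 (1,4) count=0: revealed 13 new [(0,0) (0,1) (0,2) (0,3) (0,4) (1,0) (1,1) (1,2) (1,3) (1,4) (2,2) (2,3) (2,4)] -> total=13
Click 2 (4,1) count=2: revealed 1 new [(4,1)] -> total=14
Click 3 (1,2) count=1: revealed 0 new [(none)] -> total=14

Answer: #####
#####
..###
.....
.#...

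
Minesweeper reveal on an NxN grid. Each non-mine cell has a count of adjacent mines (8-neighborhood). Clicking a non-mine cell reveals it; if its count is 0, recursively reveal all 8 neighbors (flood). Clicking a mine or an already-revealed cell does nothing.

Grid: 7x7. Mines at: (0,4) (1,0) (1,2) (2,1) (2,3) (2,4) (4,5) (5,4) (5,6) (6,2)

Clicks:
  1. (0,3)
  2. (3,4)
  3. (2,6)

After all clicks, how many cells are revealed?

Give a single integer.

Answer: 10

Derivation:
Click 1 (0,3) count=2: revealed 1 new [(0,3)] -> total=1
Click 2 (3,4) count=3: revealed 1 new [(3,4)] -> total=2
Click 3 (2,6) count=0: revealed 8 new [(0,5) (0,6) (1,5) (1,6) (2,5) (2,6) (3,5) (3,6)] -> total=10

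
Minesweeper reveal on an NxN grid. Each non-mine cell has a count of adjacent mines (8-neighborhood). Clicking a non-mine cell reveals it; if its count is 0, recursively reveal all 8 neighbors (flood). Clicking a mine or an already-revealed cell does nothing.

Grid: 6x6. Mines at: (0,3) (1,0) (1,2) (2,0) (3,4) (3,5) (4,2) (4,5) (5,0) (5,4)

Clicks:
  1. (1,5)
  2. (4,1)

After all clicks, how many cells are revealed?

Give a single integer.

Click 1 (1,5) count=0: revealed 6 new [(0,4) (0,5) (1,4) (1,5) (2,4) (2,5)] -> total=6
Click 2 (4,1) count=2: revealed 1 new [(4,1)] -> total=7

Answer: 7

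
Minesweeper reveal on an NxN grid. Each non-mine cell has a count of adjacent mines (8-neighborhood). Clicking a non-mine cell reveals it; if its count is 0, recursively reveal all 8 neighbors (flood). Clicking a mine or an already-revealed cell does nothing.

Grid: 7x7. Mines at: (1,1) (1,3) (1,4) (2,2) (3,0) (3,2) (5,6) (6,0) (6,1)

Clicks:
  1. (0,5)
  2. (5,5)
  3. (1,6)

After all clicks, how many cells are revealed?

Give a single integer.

Answer: 25

Derivation:
Click 1 (0,5) count=1: revealed 1 new [(0,5)] -> total=1
Click 2 (5,5) count=1: revealed 1 new [(5,5)] -> total=2
Click 3 (1,6) count=0: revealed 23 new [(0,6) (1,5) (1,6) (2,3) (2,4) (2,5) (2,6) (3,3) (3,4) (3,5) (3,6) (4,2) (4,3) (4,4) (4,5) (4,6) (5,2) (5,3) (5,4) (6,2) (6,3) (6,4) (6,5)] -> total=25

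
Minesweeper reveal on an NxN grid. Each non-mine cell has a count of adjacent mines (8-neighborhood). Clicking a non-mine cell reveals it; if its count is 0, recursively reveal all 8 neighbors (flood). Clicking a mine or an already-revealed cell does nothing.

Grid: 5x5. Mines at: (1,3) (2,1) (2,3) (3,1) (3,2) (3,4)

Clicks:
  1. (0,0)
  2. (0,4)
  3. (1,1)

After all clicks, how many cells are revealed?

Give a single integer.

Click 1 (0,0) count=0: revealed 6 new [(0,0) (0,1) (0,2) (1,0) (1,1) (1,2)] -> total=6
Click 2 (0,4) count=1: revealed 1 new [(0,4)] -> total=7
Click 3 (1,1) count=1: revealed 0 new [(none)] -> total=7

Answer: 7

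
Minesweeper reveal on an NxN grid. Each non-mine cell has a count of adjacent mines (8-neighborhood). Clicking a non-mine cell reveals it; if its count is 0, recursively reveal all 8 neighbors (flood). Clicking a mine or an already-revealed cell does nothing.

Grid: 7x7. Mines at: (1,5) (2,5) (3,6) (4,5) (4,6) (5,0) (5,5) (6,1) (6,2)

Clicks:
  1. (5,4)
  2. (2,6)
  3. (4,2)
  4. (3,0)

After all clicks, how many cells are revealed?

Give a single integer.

Answer: 30

Derivation:
Click 1 (5,4) count=2: revealed 1 new [(5,4)] -> total=1
Click 2 (2,6) count=3: revealed 1 new [(2,6)] -> total=2
Click 3 (4,2) count=0: revealed 28 new [(0,0) (0,1) (0,2) (0,3) (0,4) (1,0) (1,1) (1,2) (1,3) (1,4) (2,0) (2,1) (2,2) (2,3) (2,4) (3,0) (3,1) (3,2) (3,3) (3,4) (4,0) (4,1) (4,2) (4,3) (4,4) (5,1) (5,2) (5,3)] -> total=30
Click 4 (3,0) count=0: revealed 0 new [(none)] -> total=30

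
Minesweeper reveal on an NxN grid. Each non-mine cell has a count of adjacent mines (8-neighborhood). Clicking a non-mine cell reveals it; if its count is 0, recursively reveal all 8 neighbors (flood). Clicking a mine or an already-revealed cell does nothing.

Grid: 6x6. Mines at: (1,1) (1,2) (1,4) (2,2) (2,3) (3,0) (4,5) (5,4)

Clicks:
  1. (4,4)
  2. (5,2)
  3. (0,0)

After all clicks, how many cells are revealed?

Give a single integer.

Click 1 (4,4) count=2: revealed 1 new [(4,4)] -> total=1
Click 2 (5,2) count=0: revealed 11 new [(3,1) (3,2) (3,3) (4,0) (4,1) (4,2) (4,3) (5,0) (5,1) (5,2) (5,3)] -> total=12
Click 3 (0,0) count=1: revealed 1 new [(0,0)] -> total=13

Answer: 13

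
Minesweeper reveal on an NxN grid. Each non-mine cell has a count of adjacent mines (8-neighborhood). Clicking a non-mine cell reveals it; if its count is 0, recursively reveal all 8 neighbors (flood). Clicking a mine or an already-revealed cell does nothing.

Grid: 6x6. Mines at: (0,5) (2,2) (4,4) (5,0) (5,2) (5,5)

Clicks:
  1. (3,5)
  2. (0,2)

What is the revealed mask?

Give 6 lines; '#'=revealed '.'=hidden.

Answer: #####.
#####.
##....
##...#
##....
......

Derivation:
Click 1 (3,5) count=1: revealed 1 new [(3,5)] -> total=1
Click 2 (0,2) count=0: revealed 16 new [(0,0) (0,1) (0,2) (0,3) (0,4) (1,0) (1,1) (1,2) (1,3) (1,4) (2,0) (2,1) (3,0) (3,1) (4,0) (4,1)] -> total=17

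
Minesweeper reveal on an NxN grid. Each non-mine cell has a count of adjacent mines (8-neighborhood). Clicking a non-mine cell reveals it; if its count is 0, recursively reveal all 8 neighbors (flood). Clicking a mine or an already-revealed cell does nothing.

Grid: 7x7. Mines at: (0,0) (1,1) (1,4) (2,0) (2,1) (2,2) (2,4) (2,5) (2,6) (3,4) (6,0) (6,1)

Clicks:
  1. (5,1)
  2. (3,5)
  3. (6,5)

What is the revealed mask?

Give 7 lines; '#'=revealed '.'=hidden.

Click 1 (5,1) count=2: revealed 1 new [(5,1)] -> total=1
Click 2 (3,5) count=4: revealed 1 new [(3,5)] -> total=2
Click 3 (6,5) count=0: revealed 23 new [(3,0) (3,1) (3,2) (3,3) (3,6) (4,0) (4,1) (4,2) (4,3) (4,4) (4,5) (4,6) (5,0) (5,2) (5,3) (5,4) (5,5) (5,6) (6,2) (6,3) (6,4) (6,5) (6,6)] -> total=25

Answer: .......
.......
.......
####.##
#######
#######
..#####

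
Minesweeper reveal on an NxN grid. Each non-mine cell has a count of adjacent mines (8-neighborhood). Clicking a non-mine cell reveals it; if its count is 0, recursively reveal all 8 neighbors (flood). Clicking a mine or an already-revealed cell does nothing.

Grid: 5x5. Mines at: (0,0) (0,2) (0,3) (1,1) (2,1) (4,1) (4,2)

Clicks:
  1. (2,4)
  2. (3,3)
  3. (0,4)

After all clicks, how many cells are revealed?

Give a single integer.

Click 1 (2,4) count=0: revealed 11 new [(1,2) (1,3) (1,4) (2,2) (2,3) (2,4) (3,2) (3,3) (3,4) (4,3) (4,4)] -> total=11
Click 2 (3,3) count=1: revealed 0 new [(none)] -> total=11
Click 3 (0,4) count=1: revealed 1 new [(0,4)] -> total=12

Answer: 12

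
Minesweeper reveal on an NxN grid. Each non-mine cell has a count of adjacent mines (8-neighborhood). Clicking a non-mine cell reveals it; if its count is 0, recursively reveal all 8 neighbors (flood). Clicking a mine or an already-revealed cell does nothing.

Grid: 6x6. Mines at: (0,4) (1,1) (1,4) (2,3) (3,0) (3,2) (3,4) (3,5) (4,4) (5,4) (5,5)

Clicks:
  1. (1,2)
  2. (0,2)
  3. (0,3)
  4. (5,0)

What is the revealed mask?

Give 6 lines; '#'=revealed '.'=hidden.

Click 1 (1,2) count=2: revealed 1 new [(1,2)] -> total=1
Click 2 (0,2) count=1: revealed 1 new [(0,2)] -> total=2
Click 3 (0,3) count=2: revealed 1 new [(0,3)] -> total=3
Click 4 (5,0) count=0: revealed 8 new [(4,0) (4,1) (4,2) (4,3) (5,0) (5,1) (5,2) (5,3)] -> total=11

Answer: ..##..
..#...
......
......
####..
####..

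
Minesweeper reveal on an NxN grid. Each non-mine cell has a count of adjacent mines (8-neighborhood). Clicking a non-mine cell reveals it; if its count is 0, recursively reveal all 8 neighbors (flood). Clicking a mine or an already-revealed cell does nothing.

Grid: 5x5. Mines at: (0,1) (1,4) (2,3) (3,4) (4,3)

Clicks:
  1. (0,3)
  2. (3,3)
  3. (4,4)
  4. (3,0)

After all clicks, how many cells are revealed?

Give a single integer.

Answer: 15

Derivation:
Click 1 (0,3) count=1: revealed 1 new [(0,3)] -> total=1
Click 2 (3,3) count=3: revealed 1 new [(3,3)] -> total=2
Click 3 (4,4) count=2: revealed 1 new [(4,4)] -> total=3
Click 4 (3,0) count=0: revealed 12 new [(1,0) (1,1) (1,2) (2,0) (2,1) (2,2) (3,0) (3,1) (3,2) (4,0) (4,1) (4,2)] -> total=15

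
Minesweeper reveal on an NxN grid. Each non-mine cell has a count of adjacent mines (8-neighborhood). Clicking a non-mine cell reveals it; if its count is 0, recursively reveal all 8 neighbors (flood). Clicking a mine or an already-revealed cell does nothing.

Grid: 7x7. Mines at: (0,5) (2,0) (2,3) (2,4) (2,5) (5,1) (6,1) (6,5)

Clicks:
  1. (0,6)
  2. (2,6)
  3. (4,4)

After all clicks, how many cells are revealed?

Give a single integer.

Click 1 (0,6) count=1: revealed 1 new [(0,6)] -> total=1
Click 2 (2,6) count=1: revealed 1 new [(2,6)] -> total=2
Click 3 (4,4) count=0: revealed 18 new [(3,2) (3,3) (3,4) (3,5) (3,6) (4,2) (4,3) (4,4) (4,5) (4,6) (5,2) (5,3) (5,4) (5,5) (5,6) (6,2) (6,3) (6,4)] -> total=20

Answer: 20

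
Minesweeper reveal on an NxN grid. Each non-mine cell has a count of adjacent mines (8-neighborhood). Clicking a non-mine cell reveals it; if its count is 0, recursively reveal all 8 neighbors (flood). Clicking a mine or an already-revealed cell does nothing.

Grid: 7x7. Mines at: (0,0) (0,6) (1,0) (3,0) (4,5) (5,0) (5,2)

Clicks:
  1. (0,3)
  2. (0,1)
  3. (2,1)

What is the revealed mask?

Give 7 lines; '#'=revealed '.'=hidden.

Answer: .#####.
.######
.######
.######
.####..
.......
.......

Derivation:
Click 1 (0,3) count=0: revealed 27 new [(0,1) (0,2) (0,3) (0,4) (0,5) (1,1) (1,2) (1,3) (1,4) (1,5) (1,6) (2,1) (2,2) (2,3) (2,4) (2,5) (2,6) (3,1) (3,2) (3,3) (3,4) (3,5) (3,6) (4,1) (4,2) (4,3) (4,4)] -> total=27
Click 2 (0,1) count=2: revealed 0 new [(none)] -> total=27
Click 3 (2,1) count=2: revealed 0 new [(none)] -> total=27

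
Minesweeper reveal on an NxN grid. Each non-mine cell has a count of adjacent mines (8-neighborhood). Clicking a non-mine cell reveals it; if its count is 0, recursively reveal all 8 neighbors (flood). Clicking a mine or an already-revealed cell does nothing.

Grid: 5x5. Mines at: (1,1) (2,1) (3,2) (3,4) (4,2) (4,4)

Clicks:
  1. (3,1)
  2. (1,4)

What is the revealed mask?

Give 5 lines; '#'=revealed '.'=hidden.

Click 1 (3,1) count=3: revealed 1 new [(3,1)] -> total=1
Click 2 (1,4) count=0: revealed 9 new [(0,2) (0,3) (0,4) (1,2) (1,3) (1,4) (2,2) (2,3) (2,4)] -> total=10

Answer: ..###
..###
..###
.#...
.....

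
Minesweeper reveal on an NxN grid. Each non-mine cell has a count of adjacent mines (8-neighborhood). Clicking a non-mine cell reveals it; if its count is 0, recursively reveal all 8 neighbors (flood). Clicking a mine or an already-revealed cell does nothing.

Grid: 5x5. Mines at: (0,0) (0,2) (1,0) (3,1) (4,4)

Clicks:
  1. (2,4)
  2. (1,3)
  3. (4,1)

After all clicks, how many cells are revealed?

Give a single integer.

Click 1 (2,4) count=0: revealed 11 new [(0,3) (0,4) (1,2) (1,3) (1,4) (2,2) (2,3) (2,4) (3,2) (3,3) (3,4)] -> total=11
Click 2 (1,3) count=1: revealed 0 new [(none)] -> total=11
Click 3 (4,1) count=1: revealed 1 new [(4,1)] -> total=12

Answer: 12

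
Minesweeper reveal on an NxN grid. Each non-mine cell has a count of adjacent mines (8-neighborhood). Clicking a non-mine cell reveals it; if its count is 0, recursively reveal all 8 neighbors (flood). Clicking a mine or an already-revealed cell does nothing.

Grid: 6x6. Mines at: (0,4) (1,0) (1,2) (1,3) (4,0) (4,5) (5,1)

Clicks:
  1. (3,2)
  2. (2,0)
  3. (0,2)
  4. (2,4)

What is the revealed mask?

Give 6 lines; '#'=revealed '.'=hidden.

Click 1 (3,2) count=0: revealed 15 new [(2,1) (2,2) (2,3) (2,4) (3,1) (3,2) (3,3) (3,4) (4,1) (4,2) (4,3) (4,4) (5,2) (5,3) (5,4)] -> total=15
Click 2 (2,0) count=1: revealed 1 new [(2,0)] -> total=16
Click 3 (0,2) count=2: revealed 1 new [(0,2)] -> total=17
Click 4 (2,4) count=1: revealed 0 new [(none)] -> total=17

Answer: ..#...
......
#####.
.####.
.####.
..###.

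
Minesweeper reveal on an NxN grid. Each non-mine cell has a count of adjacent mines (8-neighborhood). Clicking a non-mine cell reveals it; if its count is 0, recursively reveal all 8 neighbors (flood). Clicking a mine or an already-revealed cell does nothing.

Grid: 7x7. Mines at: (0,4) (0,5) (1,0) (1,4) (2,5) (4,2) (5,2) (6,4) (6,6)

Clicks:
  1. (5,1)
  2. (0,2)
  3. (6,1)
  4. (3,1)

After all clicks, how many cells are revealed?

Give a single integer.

Answer: 14

Derivation:
Click 1 (5,1) count=2: revealed 1 new [(5,1)] -> total=1
Click 2 (0,2) count=0: revealed 12 new [(0,1) (0,2) (0,3) (1,1) (1,2) (1,3) (2,1) (2,2) (2,3) (3,1) (3,2) (3,3)] -> total=13
Click 3 (6,1) count=1: revealed 1 new [(6,1)] -> total=14
Click 4 (3,1) count=1: revealed 0 new [(none)] -> total=14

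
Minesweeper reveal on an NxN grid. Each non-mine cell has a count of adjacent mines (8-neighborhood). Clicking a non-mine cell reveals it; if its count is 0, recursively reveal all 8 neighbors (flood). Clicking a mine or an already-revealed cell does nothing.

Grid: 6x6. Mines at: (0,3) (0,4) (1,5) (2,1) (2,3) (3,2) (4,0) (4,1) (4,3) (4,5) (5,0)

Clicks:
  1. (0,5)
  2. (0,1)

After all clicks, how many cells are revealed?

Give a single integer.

Answer: 7

Derivation:
Click 1 (0,5) count=2: revealed 1 new [(0,5)] -> total=1
Click 2 (0,1) count=0: revealed 6 new [(0,0) (0,1) (0,2) (1,0) (1,1) (1,2)] -> total=7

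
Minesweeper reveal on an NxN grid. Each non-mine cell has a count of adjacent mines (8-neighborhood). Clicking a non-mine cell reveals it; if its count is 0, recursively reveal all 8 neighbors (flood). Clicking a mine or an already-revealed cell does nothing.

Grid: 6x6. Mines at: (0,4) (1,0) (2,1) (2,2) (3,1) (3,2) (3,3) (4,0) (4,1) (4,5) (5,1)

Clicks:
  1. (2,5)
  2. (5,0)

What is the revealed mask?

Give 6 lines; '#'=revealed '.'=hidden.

Answer: ......
....##
....##
....##
......
#.....

Derivation:
Click 1 (2,5) count=0: revealed 6 new [(1,4) (1,5) (2,4) (2,5) (3,4) (3,5)] -> total=6
Click 2 (5,0) count=3: revealed 1 new [(5,0)] -> total=7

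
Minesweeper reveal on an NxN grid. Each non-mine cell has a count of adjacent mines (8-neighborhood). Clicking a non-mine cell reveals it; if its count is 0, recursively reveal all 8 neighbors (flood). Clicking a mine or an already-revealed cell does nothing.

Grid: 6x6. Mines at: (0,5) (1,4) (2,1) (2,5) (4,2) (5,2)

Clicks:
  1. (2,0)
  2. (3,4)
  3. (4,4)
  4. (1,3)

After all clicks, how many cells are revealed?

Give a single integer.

Click 1 (2,0) count=1: revealed 1 new [(2,0)] -> total=1
Click 2 (3,4) count=1: revealed 1 new [(3,4)] -> total=2
Click 3 (4,4) count=0: revealed 8 new [(3,3) (3,5) (4,3) (4,4) (4,5) (5,3) (5,4) (5,5)] -> total=10
Click 4 (1,3) count=1: revealed 1 new [(1,3)] -> total=11

Answer: 11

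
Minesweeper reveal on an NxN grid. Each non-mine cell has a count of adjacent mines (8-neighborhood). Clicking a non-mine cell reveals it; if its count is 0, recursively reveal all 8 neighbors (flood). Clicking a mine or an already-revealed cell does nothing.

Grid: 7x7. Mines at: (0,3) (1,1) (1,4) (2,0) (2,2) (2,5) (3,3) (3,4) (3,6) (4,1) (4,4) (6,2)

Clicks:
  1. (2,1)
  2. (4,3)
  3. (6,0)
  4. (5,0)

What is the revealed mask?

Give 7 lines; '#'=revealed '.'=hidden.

Click 1 (2,1) count=3: revealed 1 new [(2,1)] -> total=1
Click 2 (4,3) count=3: revealed 1 new [(4,3)] -> total=2
Click 3 (6,0) count=0: revealed 4 new [(5,0) (5,1) (6,0) (6,1)] -> total=6
Click 4 (5,0) count=1: revealed 0 new [(none)] -> total=6

Answer: .......
.......
.#.....
.......
...#...
##.....
##.....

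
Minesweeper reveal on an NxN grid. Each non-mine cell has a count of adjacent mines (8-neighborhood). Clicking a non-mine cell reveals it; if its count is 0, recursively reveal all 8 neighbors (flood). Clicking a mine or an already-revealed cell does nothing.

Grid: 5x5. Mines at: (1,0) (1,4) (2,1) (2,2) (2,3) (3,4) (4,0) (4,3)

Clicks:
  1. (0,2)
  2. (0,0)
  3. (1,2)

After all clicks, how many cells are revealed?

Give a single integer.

Click 1 (0,2) count=0: revealed 6 new [(0,1) (0,2) (0,3) (1,1) (1,2) (1,3)] -> total=6
Click 2 (0,0) count=1: revealed 1 new [(0,0)] -> total=7
Click 3 (1,2) count=3: revealed 0 new [(none)] -> total=7

Answer: 7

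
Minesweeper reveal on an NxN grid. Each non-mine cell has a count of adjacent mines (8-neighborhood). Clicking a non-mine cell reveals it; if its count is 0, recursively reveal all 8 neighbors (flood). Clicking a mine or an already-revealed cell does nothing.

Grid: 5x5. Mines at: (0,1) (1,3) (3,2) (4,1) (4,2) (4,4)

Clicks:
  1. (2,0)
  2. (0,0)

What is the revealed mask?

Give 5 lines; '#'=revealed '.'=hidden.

Answer: #....
##...
##...
##...
.....

Derivation:
Click 1 (2,0) count=0: revealed 6 new [(1,0) (1,1) (2,0) (2,1) (3,0) (3,1)] -> total=6
Click 2 (0,0) count=1: revealed 1 new [(0,0)] -> total=7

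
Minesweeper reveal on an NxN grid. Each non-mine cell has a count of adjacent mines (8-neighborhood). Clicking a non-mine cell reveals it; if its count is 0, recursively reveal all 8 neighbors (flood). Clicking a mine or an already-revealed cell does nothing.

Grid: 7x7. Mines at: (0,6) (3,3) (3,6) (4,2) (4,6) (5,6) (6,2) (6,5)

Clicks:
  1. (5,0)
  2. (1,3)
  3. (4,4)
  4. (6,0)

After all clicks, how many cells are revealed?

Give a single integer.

Click 1 (5,0) count=0: revealed 27 new [(0,0) (0,1) (0,2) (0,3) (0,4) (0,5) (1,0) (1,1) (1,2) (1,3) (1,4) (1,5) (2,0) (2,1) (2,2) (2,3) (2,4) (2,5) (3,0) (3,1) (3,2) (4,0) (4,1) (5,0) (5,1) (6,0) (6,1)] -> total=27
Click 2 (1,3) count=0: revealed 0 new [(none)] -> total=27
Click 3 (4,4) count=1: revealed 1 new [(4,4)] -> total=28
Click 4 (6,0) count=0: revealed 0 new [(none)] -> total=28

Answer: 28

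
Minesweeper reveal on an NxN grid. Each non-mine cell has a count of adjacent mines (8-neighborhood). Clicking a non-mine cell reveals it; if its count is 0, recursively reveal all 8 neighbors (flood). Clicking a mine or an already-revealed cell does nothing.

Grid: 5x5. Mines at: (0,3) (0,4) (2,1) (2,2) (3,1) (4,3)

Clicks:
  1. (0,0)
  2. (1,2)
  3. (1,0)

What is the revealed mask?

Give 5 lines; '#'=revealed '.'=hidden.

Click 1 (0,0) count=0: revealed 6 new [(0,0) (0,1) (0,2) (1,0) (1,1) (1,2)] -> total=6
Click 2 (1,2) count=3: revealed 0 new [(none)] -> total=6
Click 3 (1,0) count=1: revealed 0 new [(none)] -> total=6

Answer: ###..
###..
.....
.....
.....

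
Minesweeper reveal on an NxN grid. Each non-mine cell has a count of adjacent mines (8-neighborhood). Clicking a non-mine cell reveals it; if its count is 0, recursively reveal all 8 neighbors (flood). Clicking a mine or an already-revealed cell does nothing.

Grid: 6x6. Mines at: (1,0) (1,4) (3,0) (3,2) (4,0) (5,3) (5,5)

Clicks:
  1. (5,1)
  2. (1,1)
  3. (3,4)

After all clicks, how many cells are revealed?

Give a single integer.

Click 1 (5,1) count=1: revealed 1 new [(5,1)] -> total=1
Click 2 (1,1) count=1: revealed 1 new [(1,1)] -> total=2
Click 3 (3,4) count=0: revealed 9 new [(2,3) (2,4) (2,5) (3,3) (3,4) (3,5) (4,3) (4,4) (4,5)] -> total=11

Answer: 11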